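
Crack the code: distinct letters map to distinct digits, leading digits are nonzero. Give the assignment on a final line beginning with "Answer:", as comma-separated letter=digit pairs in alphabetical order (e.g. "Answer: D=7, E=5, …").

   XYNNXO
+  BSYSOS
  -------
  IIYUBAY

Step 1. [col 1: O + S ≡ Y (mod 10)] no forcing yet in column 1 (carry-in 0); S=9 is free and consistent — try it. So S=9.
Step 2. [I] I is the leading digit of a 7-digit sum of two 6-digit numbers; the final carry is exactly 1. So I=1.
Step 3. [col 1: O + S ≡ Y (mod 10)] several values work for Y in column 1 (O + S ≡ Y (mod 10), carry-in 0); try Y=2. So Y=2.
Step 4. [col 1: O + S ≡ Y (mod 10)] column 1: given S=9, Y=2, carry-in 0, and digits 1,2,9 already taken and all letters distinct, O+S≡Y (mod 10) forces O=3 ⇒ O=3.
Step 5. [col 2: X + O ≡ A (mod 10)] column 2 (X + O ≡ A (mod 10), carry-in 1) doesn't pin A yet; pick A=8 and continue, so A=8.
Step 6. [col 2: X + O ≡ A (mod 10)] column 2 reads X+O+carry(1)=A with O=3, A=8; with digits 1,2,3,8,9 already taken and all letters distinct, the only value for X is 4 ⇒ X=4.
Step 7. [col 3: N + S ≡ B (mod 10)] no forcing yet in column 3 (carry-in 0); N=7 is free and consistent — try it, so N=7.
Step 8. [col 3: N + S ≡ B (mod 10)] from column 3 (N=7, S=9, carry-in 0, digits 1,2,3,4,7,8,9 already taken and all letters distinct): B must equal 6. So B=6.
Step 9. [col 4: N + Y ≡ U (mod 10)] in column 4 we have N+Y≡U with carry-in 1; given N=7, Y=2 and digits 1,2,3,4,6,7,8,9 already taken and all letters distinct, that pins U to 0 ⇒ U=0.

Answer: A=8, B=6, I=1, N=7, O=3, S=9, U=0, X=4, Y=2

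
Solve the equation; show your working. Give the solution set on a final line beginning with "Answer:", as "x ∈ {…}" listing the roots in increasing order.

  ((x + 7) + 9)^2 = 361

Step 1. [((x + 7) + 9)^2 = 361] 361 ≥ 0, LHS is (·)² — take ±√, so sqrt: (x + 7) + 9 = 19 or -19.
Step 2. [(x + 7) + 9 = 19 or -19] the outer +9 inverts by subtracting 9. So sub: x + 7 = 10 or -28.
Step 3. [x + 7 = 10 or -28] the outer +7 inverts by subtracting 7, so sub: x = 3 or -35.

Answer: x ∈ {-35, 3}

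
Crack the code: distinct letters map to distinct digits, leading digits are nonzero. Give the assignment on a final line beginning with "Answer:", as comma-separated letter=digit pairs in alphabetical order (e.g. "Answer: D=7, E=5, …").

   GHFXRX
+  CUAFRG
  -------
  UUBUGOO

Step 1. [col 1: X + G ≡ O (mod 10)] O=5 is one option consistent with column 1 (X + G ≡ O (mod 10), carry-in 0) — take it, so O=5.
Step 2. [U] the sum has 7 digits but both addends have 6; that extra leading digit U is the final carry, namely 1 ⇒ U=1.
Step 3. [col 1: X + G ≡ O (mod 10)] G=6 is one option consistent with column 1 (X + G ≡ O (mod 10), carry-in 0) — take it ⇒ G=6.
Step 4. [col 1: X + G ≡ O (mod 10)] column 1: given G=6, O=5, carry-in 0, and digits 1,5,6 already taken and all letters distinct, X+G≡O (mod 10) forces X=9. So X=9.
Step 5. [col 2: R + R ≡ O (mod 10)] several values work for R in column 2 (R + R ≡ O (mod 10), carry-in 1); try R=2, so R=2.
Step 6. [col 3: X + F ≡ G (mod 10)] in column 3 we have X+F≡G with carry-in 0; given X=9, G=6 and digits 1,2,5,6,9 already taken and all letters distinct, that pins F to 7, so F=7.
Step 7. [col 4: F + A ≡ U (mod 10)] column 4 reads F+A+carry(1)=U with F=7, U=1; with digits 1,2,5,6,7,9 already taken and all letters distinct, the only value for A is 3, so A=3.
Step 8. [col 5: H + U ≡ B (mod 10)] column 5: given U=1, carry-in 1, and digits 1,2,3,5,6,7,9 already taken and all letters distinct, H+U≡B (mod 10) forces B=0. So B=0.
Step 9. [col 5: H + U ≡ B (mod 10)] from column 5 (U=1, B=0, carry-in 1, digits 0,1,2,3,5,6,7,9 already taken and all letters distinct): H must equal 8 ⇒ H=8.
Step 10. [col 6: G + C ≡ U (mod 10)] from column 6 (G=6, U=1, carry-in 1, digits 0,1,2,3,5,6,7,8,9 already taken and all letters distinct): C must equal 4 ⇒ C=4.

Answer: A=3, B=0, C=4, F=7, G=6, H=8, O=5, R=2, U=1, X=9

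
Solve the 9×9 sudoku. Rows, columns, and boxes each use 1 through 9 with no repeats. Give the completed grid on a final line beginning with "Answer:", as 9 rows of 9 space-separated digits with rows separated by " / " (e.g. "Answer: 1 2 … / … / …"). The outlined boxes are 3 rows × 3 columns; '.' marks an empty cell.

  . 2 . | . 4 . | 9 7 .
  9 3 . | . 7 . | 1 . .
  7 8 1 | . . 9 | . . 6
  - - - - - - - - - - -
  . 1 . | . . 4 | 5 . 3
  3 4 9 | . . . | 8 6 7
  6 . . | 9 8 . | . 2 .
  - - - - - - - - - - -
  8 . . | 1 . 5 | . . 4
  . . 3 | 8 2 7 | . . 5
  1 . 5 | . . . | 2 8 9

Step 1. [r3c4∈{2,3,5}] in row 3, 2 fits only at r3c4 ⇒ r3c4=2.
Step 2. [r1c6∈{1,3,6,8}] 1 has one home in row 1: r1c6 ⇒ r1c6=1.
Step 3. [r7c7∈{3,6,7}] across col 7, 7 lands solely at r7c7. So r7c7=7.
Step 4. [r1c4∈{3,5,6}] in row 1, 3 fits only at r1c4, so r1c4=3.
Step 5. [r3c5∈{5}] r3c5's peers cover all but 5 ⇒ r3c5=5.
Step 6. [r2c4∈{6}] only 6 remains possible at r2c4 ⇒ r2c4=6.
Step 7. [r9c6∈{3,6}] col 6 places 6 nowhere but r9c6. So r9c6=6.
Step 8. [r6c3∈{7}] r6c3 is down to just 7. So r6c3=7.
Step 9. [r7c5∈{3,9}] across col 5, 9 lands solely at r7c5, so r7c5=9.
Step 10. [r7c3∈{2,6}] in row 7, 2 fits only at r7c3, so r7c3=2.
Step 11. [r3c7∈{3,4}] col 7 places 3 nowhere but r3c7 ⇒ r3c7=3.
Step 12. [r8c7∈{6}] r8c7's peers cover all but 6 ⇒ r8c7=6.
Step 13. [r2c8∈{4,5}] across row 2, 5 lands solely at r2c8 ⇒ r2c8=5.
Step 14. [r1c9∈{8}] r1c9 has the single candidate 8, so r1c9=8.
Step 15. [r6c9∈{1}] only 1 remains possible at r6c9, so r6c9=1.
Step 16. [r4c5∈{6}] only 6 remains possible at r4c5 ⇒ r4c5=6.
Step 17. [r6c2∈{5}] r6c2 is down to just 5, so r6c2=5.
Step 18. [r6c7∈{4}] nothing but 4 survives at r6c7. So r6c7=4.
Step 19. [r2c6∈{8}] only 8 remains possible at r2c6. So r2c6=8.
Step 20. [r8c2∈{9}] r8c2 is down to just 9, so r8c2=9.
Step 21. [r4c4∈{7}] r4c4 has the single candidate 7, so r4c4=7.
Step 22. [r7c2∈{6}] r7c2 has the single candidate 6, so r7c2=6.
Step 23. [r5c6∈{2}] r5c6's peers cover all but 2 ⇒ r5c6=2.
Step 24. [r6c6∈{3}] only 3 remains possible at r6c6. So r6c6=3.
Step 25. [r2c9∈{2}] only 2 remains possible at r2c9. So r2c9=2.
Step 26. [r8c1∈{4}] r8c1 is down to just 4 ⇒ r8c1=4.
Step 27. [r4c8∈{9}] only 9 remains possible at r4c8 ⇒ r4c8=9.
Step 28. [r7c8∈{3}] r7c8 has the single candidate 3 ⇒ r7c8=3.
Step 29. [r1c1∈{5}] only 5 remains possible at r1c1. So r1c1=5.
Step 30. [r5c4∈{5}] r5c4 has the single candidate 5 ⇒ r5c4=5.
Step 31. [r9c2∈{7}] r9c2 is down to just 7. So r9c2=7.
Step 32. [r9c4∈{4}] r9c4 is down to just 4, so r9c4=4.
Step 33. [r4c1∈{2}] r4c1's peers cover all but 2. So r4c1=2.
Step 34. [r5c5∈{1}] nothing but 1 survives at r5c5, so r5c5=1.
Step 35. [r9c5∈{3}] r9c5 is down to just 3, so r9c5=3.
Step 36. [r8c8∈{1}] r8c8's peers cover all but 1. So r8c8=1.
Step 37. [r4c3∈{8}] r4c3 is down to just 8, so r4c3=8.
Step 38. [r2c3∈{4}] only 4 remains possible at r2c3 ⇒ r2c3=4.
Step 39. [r1c3∈{6}] r1c3 has the single candidate 6 ⇒ r1c3=6.
Step 40. [r3c8∈{4}] r3c8 is down to just 4 ⇒ r3c8=4.

Answer: 5 2 6 3 4 1 9 7 8 / 9 3 4 6 7 8 1 5 2 / 7 8 1 2 5 9 3 4 6 / 2 1 8 7 6 4 5 9 3 / 3 4 9 5 1 2 8 6 7 / 6 5 7 9 8 3 4 2 1 / 8 6 2 1 9 5 7 3 4 / 4 9 3 8 2 7 6 1 5 / 1 7 5 4 3 6 2 8 9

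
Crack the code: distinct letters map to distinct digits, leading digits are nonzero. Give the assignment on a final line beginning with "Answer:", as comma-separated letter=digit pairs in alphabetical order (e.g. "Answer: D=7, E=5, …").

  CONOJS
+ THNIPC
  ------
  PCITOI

Step 1. [col 1: S + C ≡ I (mod 10)] column 1 (S + C ≡ I (mod 10), carry-in 0) doesn't pin I yet; pick I=2 and continue ⇒ I=2.
Step 2. [col 1: S + C ≡ I (mod 10)] column 1 (S + C ≡ I (mod 10), carry-in 0) doesn't pin C yet; pick C=5 and continue ⇒ C=5.
Step 3. [col 1: S + C ≡ I (mod 10)] column 1: given C=5, I=2, carry-in 0, and digits 2,5 already taken and all letters distinct, S+C≡I (mod 10) forces S=7. So S=7.
Step 4. [col 2: J + P ≡ O (mod 10)] column 2 (J + P ≡ O (mod 10), carry-in 1) doesn't pin O yet; pick O=0 and continue, so O=0.
Step 5. [col 2: J + P ≡ O (mod 10)] J=1 is one option consistent with column 2 (J + P ≡ O (mod 10), carry-in 1) — take it, so J=1.
Step 6. [col 2: J + P ≡ O (mod 10)] from column 2 (J=1, O=0, carry-in 1, digits 0,1,2,5,7 already taken and all letters distinct): P must equal 8, so P=8.
Step 7. [col 3: O + I ≡ T (mod 10)] in column 3 we have O+I≡T with carry-in 1; given O=0, I=2 and digits 0,1,2,5,7,8 already taken and all letters distinct, that pins T to 3. So T=3.
Step 8. [col 4: N + N ≡ I (mod 10)] from column 4 (I=2, carry-in 0, digits 0,1,2,3,5,7,8 already taken and all letters distinct): N must equal 6, so N=6.
Step 9. [col 5: O + H ≡ C (mod 10)] in column 5 we have O+H≡C with carry-in 1; given O=0, C=5 and digits 0,1,2,3,5,6,7,8 already taken and all letters distinct, that pins H to 4, so H=4.

Answer: C=5, H=4, I=2, J=1, N=6, O=0, P=8, S=7, T=3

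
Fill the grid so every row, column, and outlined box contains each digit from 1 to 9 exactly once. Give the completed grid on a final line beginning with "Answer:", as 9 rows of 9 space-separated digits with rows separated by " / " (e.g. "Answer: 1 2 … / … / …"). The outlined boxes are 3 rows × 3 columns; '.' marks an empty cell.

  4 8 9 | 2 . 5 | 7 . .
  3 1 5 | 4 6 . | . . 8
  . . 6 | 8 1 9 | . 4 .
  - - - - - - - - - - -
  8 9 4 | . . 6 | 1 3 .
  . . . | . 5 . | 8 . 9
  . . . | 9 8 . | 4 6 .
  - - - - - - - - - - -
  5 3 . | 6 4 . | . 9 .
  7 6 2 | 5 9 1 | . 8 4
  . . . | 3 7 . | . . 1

Step 1. [r5c8∈{2,7}] col 8 places 7 nowhere but r5c8. So r5c8=7.
Step 2. [r7c7∈{2}] nothing but 2 survives at r7c7 ⇒ r7c7=2.
Step 3. [r5c2∈{2}] only 2 remains possible at r5c2 ⇒ r5c2=2.
Step 4. [r6c3∈{1,3,7}] 7 has one home in col 3: r6c3, so r6c3=7.
Step 5. [r4c9∈{2,5}] in row 4, 5 fits only at r4c9. So r4c9=5.
Step 6. [r5c3∈{1,3}] col 3 places 3 nowhere but r5c3, so r5c3=3.
Step 7. [r9c6∈{2,8}] r9c6 is the only open cell in row 9 admitting 2, so r9c6=2.
Step 8. [r3c7∈{3,5}] across row 3, 5 lands solely at r3c7, so r3c7=5.
Step 9. [r3c9∈{2,3}] row 3 places 3 nowhere but r3c9 ⇒ r3c9=3.
Step 10. [r6c1∈{1}] r6c1's peers cover all but 1. So r6c1=1.
Step 11. [r7c6∈{8}] r7c6 is down to just 8 ⇒ r7c6=8.
Step 12. [r8c7∈{3}] nothing but 3 survives at r8c7. So r8c7=3.
Step 13. [r4c4∈{7}] r4c4 has the single candidate 7, so r4c4=7.
Step 14. [r3c2∈{7}] only 7 remains possible at r3c2. So r3c2=7.
Step 15. [r6c6∈{3}] r6c6's peers cover all but 3. So r6c6=3.
Step 16. [r2c8∈{2}] r2c8 is down to just 2 ⇒ r2c8=2.
Step 17. [r7c3∈{1}] r7c3 has the single candidate 1 ⇒ r7c3=1.
Step 18. [r6c9∈{2}] r6c9 has the single candidate 2. So r6c9=2.
Step 19. [r9c2∈{4}] r9c2's peers cover all but 4, so r9c2=4.
Step 20. [r5c4∈{1}] only 1 remains possible at r5c4, so r5c4=1.
Step 21. [r6c2∈{5}] r6c2's peers cover all but 5 ⇒ r6c2=5.
Step 22. [r2c6∈{7}] r2c6 has the single candidate 7, so r2c6=7.
Step 23. [r9c7∈{6}] nothing but 6 survives at r9c7, so r9c7=6.
Step 24. [r2c7∈{9}] r2c7's peers cover all but 9. So r2c7=9.
Step 25. [r1c9∈{6}] r1c9's peers cover all but 6. So r1c9=6.
Step 26. [r9c3∈{8}] r9c3 is down to just 8, so r9c3=8.
Step 27. [r9c8∈{5}] nothing but 5 survives at r9c8. So r9c8=5.
Step 28. [r7c9∈{7}] nothing but 7 survives at r7c9 ⇒ r7c9=7.
Step 29. [r5c6∈{4}] nothing but 4 survives at r5c6. So r5c6=4.
Step 30. [r4c5∈{2}] r4c5 is down to just 2. So r4c5=2.
Step 31. [r9c1∈{9}] only 9 remains possible at r9c1. So r9c1=9.
Step 32. [r1c8∈{1}] r1c8's peers cover all but 1. So r1c8=1.
Step 33. [r1c5∈{3}] r1c5 is down to just 3. So r1c5=3.
Step 34. [r5c1∈{6}] nothing but 6 survives at r5c1. So r5c1=6.
Step 35. [r3c1∈{2}] r3c1 has the single candidate 2, so r3c1=2.

Answer: 4 8 9 2 3 5 7 1 6 / 3 1 5 4 6 7 9 2 8 / 2 7 6 8 1 9 5 4 3 / 8 9 4 7 2 6 1 3 5 / 6 2 3 1 5 4 8 7 9 / 1 5 7 9 8 3 4 6 2 / 5 3 1 6 4 8 2 9 7 / 7 6 2 5 9 1 3 8 4 / 9 4 8 3 7 2 6 5 1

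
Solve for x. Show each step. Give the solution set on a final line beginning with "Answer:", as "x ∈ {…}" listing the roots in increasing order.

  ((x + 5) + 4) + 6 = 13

Step 1. [((x + 5) + 4) + 6 = 13] subtract 6: x sits inside (… + 6). So sub: (x + 5) + 4 = 7.
Step 2. [(x + 5) + 4 = 7] the outer +4 inverts by subtracting 4. So sub: x + 5 = 3.
Step 3. [x + 5 = 3] subtract 5: x sits inside (… + 5), so sub: x = -2.

Answer: x ∈ {-2}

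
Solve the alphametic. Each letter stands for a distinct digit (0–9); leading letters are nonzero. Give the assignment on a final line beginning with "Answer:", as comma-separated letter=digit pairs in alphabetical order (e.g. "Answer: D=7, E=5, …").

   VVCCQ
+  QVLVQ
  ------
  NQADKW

Step 1. [N] N is the leading digit of a 6-digit sum of two 5-digit numbers; the final carry is exactly 1 ⇒ N=1.
Step 2. [col 1: Q + Q ≡ W (mod 10)] column 1 (Q + Q ≡ W (mod 10), carry-in 0) doesn't pin W yet; pick W=4 and continue ⇒ W=4.
Step 3. [col 1: Q + Q ≡ W (mod 10)] Q=2 is one option consistent with column 1 (Q + Q ≡ W (mod 10), carry-in 0) — take it ⇒ Q=2.
Step 4. [col 2: C + V ≡ K (mod 10)] column 2 (C + V ≡ K (mod 10), carry-in 0) doesn't pin V yet; pick V=9 and continue, so V=9.
Step 5. [col 2: C + V ≡ K (mod 10)] column 2 (C + V ≡ K (mod 10), carry-in 0) doesn't pin K yet; pick K=5 and continue ⇒ K=5.
Step 6. [col 2: C + V ≡ K (mod 10)] column 2 reads C+V+carry(0)=K with V=9, K=5; with digits 1,2,4,5,9 already taken and all letters distinct, the only value for C is 6. So C=6.
Step 7. [col 3: C + L ≡ D (mod 10)] several values work for D in column 3 (C + L ≡ D (mod 10), carry-in 1); try D=7. So D=7.
Step 8. [col 3: C + L ≡ D (mod 10)] column 3 reads C+L+carry(1)=D with C=6, D=7; with digits 1,2,4,5,6,7,9 already taken and all letters distinct, the only value for L is 0 ⇒ L=0.
Step 9. [col 4: V + V ≡ A (mod 10)] column 4: given V=9, carry-in 0, and digits 0,1,2,4,5,6,7,9 already taken and all letters distinct, V+V≡A (mod 10) forces A=8. So A=8.

Answer: A=8, C=6, D=7, K=5, L=0, N=1, Q=2, V=9, W=4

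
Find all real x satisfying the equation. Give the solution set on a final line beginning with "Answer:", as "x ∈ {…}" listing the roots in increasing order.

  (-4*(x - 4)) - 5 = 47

Step 1. [(-4*(x - 4)) - 5 = 47] add 5: x sits inside (… - 5), so sub: -4*(x - 4) = 52.
Step 2. [-4*(x - 4) = 52] -4 out front; divide by -4, so div: x - 4 = -13.
Step 3. [x - 4 = -13] peel the -4: add 4 from each side ⇒ sub: x = -9.

Answer: x ∈ {-9}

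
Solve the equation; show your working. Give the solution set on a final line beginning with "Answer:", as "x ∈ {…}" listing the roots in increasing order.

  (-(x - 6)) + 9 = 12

Step 1. [(-(x - 6)) + 9 = 12] subtract 9: x sits inside (… + 9), so sub: -(x - 6) = 3.
Step 2. [-(x - 6) = 3] leading − — multiply by −1. So neg: x - 6 = -3.
Step 3. [x - 6 = -3] peel the -6: add 6 from each side, so sub: x = 3.

Answer: x ∈ {3}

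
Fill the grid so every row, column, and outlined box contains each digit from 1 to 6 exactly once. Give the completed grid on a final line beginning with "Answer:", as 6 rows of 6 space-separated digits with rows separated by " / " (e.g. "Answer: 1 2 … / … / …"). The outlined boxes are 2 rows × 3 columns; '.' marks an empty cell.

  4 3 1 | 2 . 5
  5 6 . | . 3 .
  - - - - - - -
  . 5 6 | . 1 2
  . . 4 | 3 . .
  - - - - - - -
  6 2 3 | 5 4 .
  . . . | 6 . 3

Step 1. [r2c4∈{1,4}] 1 has one home in col 4: r2c4 ⇒ r2c4=1.
Step 2. [r6c1∈{1}] r6c1's peers cover all but 1 ⇒ r6c1=1.
Step 3. [r1c5∈{6}] nothing but 6 survives at r1c5. So r1c5=6.
Step 4. [r3c1∈{3}] r3c1 has the single candidate 3 ⇒ r3c1=3.
Step 5. [r2c6∈{4}] r2c6 is down to just 4 ⇒ r2c6=4.
Step 6. [r3c4∈{4}] only 4 remains possible at r3c4. So r3c4=4.
Step 7. [r4c2∈{1}] r4c2 has the single candidate 1. So r4c2=1.
Step 8. [r4c5∈{5}] r4c5's peers cover all but 5 ⇒ r4c5=5.
Step 9. [r5c6∈{1}] r5c6's peers cover all but 1, so r5c6=1.
Step 10. [r4c6∈{6}] r4c6 is down to just 6 ⇒ r4c6=6.
Step 11. [r6c5∈{2}] nothing but 2 survives at r6c5, so r6c5=2.
Step 12. [r6c3∈{5}] nothing but 5 survives at r6c3 ⇒ r6c3=5.
Step 13. [r6c2∈{4}] only 4 remains possible at r6c2 ⇒ r6c2=4.
Step 14. [r2c3∈{2}] only 2 remains possible at r2c3. So r2c3=2.
Step 15. [r4c1∈{2}] only 2 remains possible at r4c1. So r4c1=2.

Answer: 4 3 1 2 6 5 / 5 6 2 1 3 4 / 3 5 6 4 1 2 / 2 1 4 3 5 6 / 6 2 3 5 4 1 / 1 4 5 6 2 3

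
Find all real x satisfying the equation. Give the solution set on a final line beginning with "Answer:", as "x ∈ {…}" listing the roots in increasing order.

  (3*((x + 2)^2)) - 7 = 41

Step 1. [(3*((x + 2)^2)) - 7 = 41] add 7: x sits inside (… - 7). So sub: 3*((x + 2)^2) = 48.
Step 2. [3*((x + 2)^2) = 48] leading coefficient 3: divide by 3, so div: (x + 2)^2 = 16.
Step 3. [(x + 2)^2 = 16] √ both sides: 16 ≥ 0 gives two branches ⇒ sqrt: x + 2 = 4 or -4.
Step 4. [x + 2 = 4 or -4] +2 is outermost — subtract 2 both sides. So sub: x = 2 or -6.

Answer: x ∈ {-6, 2}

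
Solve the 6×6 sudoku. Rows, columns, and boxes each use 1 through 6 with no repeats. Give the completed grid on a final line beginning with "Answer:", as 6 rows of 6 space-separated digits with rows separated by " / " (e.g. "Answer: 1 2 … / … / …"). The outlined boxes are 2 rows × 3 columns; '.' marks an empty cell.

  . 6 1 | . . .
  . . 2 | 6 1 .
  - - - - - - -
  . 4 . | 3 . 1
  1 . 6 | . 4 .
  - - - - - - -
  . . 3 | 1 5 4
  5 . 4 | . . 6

Step 1. [r6c4∈{2}] r6c4 is down to just 2, so r6c4=2.
Step 2. [r4c4∈{5}] r4c4 has the single candidate 5. So r4c4=5.
Step 3. [r3c1∈{2}] only 2 remains possible at r3c1. So r3c1=2.
Step 4. [r1c6∈{2,3,5}] r1c6 is the only open cell in row 1 admitting 5 ⇒ r1c6=5.
Step 5. [r2c6∈{3}] nothing but 3 survives at r2c6. So r2c6=3.
Step 6. [r1c4∈{4}] only 4 remains possible at r1c4, so r1c4=4.
Step 7. [r5c2∈{2}] r5c2 is down to just 2. So r5c2=2.
Step 8. [r6c2∈{1}] r6c2 is down to just 1. So r6c2=1.
Step 9. [r2c2∈{5}] r2c2 is down to just 5. So r2c2=5.
Step 10. [r2c1∈{4}] only 4 remains possible at r2c1. So r2c1=4.
Step 11. [r1c5∈{2}] only 2 remains possible at r1c5. So r1c5=2.
Step 12. [r4c6∈{2}] r4c6 is down to just 2 ⇒ r4c6=2.
Step 13. [r5c1∈{6}] nothing but 6 survives at r5c1, so r5c1=6.
Step 14. [r1c1∈{3}] r1c1 has the single candidate 3. So r1c1=3.
Step 15. [r4c2∈{3}] nothing but 3 survives at r4c2. So r4c2=3.
Step 16. [r3c3∈{5}] r3c3's peers cover all but 5, so r3c3=5.
Step 17. [r6c5∈{3}] only 3 remains possible at r6c5, so r6c5=3.
Step 18. [r3c5∈{6}] r3c5 has the single candidate 6. So r3c5=6.

Answer: 3 6 1 4 2 5 / 4 5 2 6 1 3 / 2 4 5 3 6 1 / 1 3 6 5 4 2 / 6 2 3 1 5 4 / 5 1 4 2 3 6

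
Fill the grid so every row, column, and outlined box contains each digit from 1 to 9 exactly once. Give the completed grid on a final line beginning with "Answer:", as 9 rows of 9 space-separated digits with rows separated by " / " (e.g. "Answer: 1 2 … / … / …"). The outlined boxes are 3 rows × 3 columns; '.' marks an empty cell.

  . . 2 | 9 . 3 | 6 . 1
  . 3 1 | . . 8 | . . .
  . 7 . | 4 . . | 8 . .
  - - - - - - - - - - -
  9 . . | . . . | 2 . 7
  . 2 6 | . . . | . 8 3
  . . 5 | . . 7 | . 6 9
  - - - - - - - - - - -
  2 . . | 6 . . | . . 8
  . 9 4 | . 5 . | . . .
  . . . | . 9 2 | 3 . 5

Step 1. [r8c6∈{1}] only 1 remains possible at r8c6. So r8c6=1.
Step 2. [r9c8∈{1,4,7}] across row 9, 4 lands solely at r9c8. So r9c8=4.
Step 3. [r8c7∈{7}] nothing but 7 survives at r8c7. So r8c7=7.
Step 4. [r3c5∈{1,2,6}] row 3 places 1 nowhere but r3c5. So r3c5=1.
Step 5. [r5c5∈{4}] r5c5 has the single candidate 4, so r5c5=4.
Step 6. [r4c2∈{1,4,8}] r4c2 is the only open cell in row 4 admitting 4 ⇒ r4c2=4.
Step 7. [r3c9∈{2}] r3c9 is down to just 2, so r3c9=2.
Step 8. [r1c5∈{7}] r1c5's peers cover all but 7. So r1c5=7.
Step 9. [r1c8∈{5}] r1c8's peers cover all but 5, so r1c8=5.
Step 10. [r4c8∈{1}] r4c8 has the single candidate 1. So r4c8=1.
Step 11. [r7c5∈{3}] nothing but 3 survives at r7c5 ⇒ r7c5=3.
Step 12. [r8c4∈{8}] r8c4 has the single candidate 8. So r8c4=8.
Step 13. [r9c2∈{1,6,8}] 6 has one home in col 2: r9c2, so r9c2=6.
Step 14. [r9c1∈{1,7,8}] r9c1 is the only open cell in row 9 admitting 1, so r9c1=1.
Step 15. [r4c3∈{3,8}] in col 3, 3 fits only at r4c3 ⇒ r4c3=3.
Step 16. [r4c4∈{5}] r4c4 has the single candidate 5 ⇒ r4c4=5.
Step 17. [r7c8∈{9}] r7c8 is down to just 9, so r7c8=9.
Step 18. [r2c1∈{4,5,6}] across row 2, 5 lands solely at r2c1. So r2c1=5.
Step 19. [r6c1∈{8}] only 8 remains possible at r6c1 ⇒ r6c1=8.
Step 20. [r2c5∈{2,6}] r2c5 is the only open cell in row 2 admitting 6, so r2c5=6.
Step 21. [r6c4∈{1,2,3}] r6c4 is the only open cell in row 6 admitting 3, so r6c4=3.
Step 22. [r9c3∈{7,8}] r9c3 is the only open cell in row 9 admitting 8. So r9c3=8.
Step 23. [r6c7∈{4}] r6c7 is down to just 4 ⇒ r6c7=4.
Step 24. [r7c2∈{5}] r7c2's peers cover all but 5, so r7c2=5.
Step 25. [r7c7∈{1}] nothing but 1 survives at r7c7. So r7c7=1.
Step 26. [r8c8∈{2}] r8c8's peers cover all but 2 ⇒ r8c8=2.
Step 27. [r7c3∈{7}] only 7 remains possible at r7c3 ⇒ r7c3=7.
Step 28. [r6c5∈{2}] nothing but 2 survives at r6c5 ⇒ r6c5=2.
Step 29. [r3c8∈{3}] nothing but 3 survives at r3c8 ⇒ r3c8=3.
Step 30. [r1c2∈{8}] only 8 remains possible at r1c2, so r1c2=8.
Step 31. [r1c1∈{4}] r1c1 is down to just 4. So r1c1=4.
Step 32. [r3c1∈{6}] nothing but 6 survives at r3c1, so r3c1=6.
Step 33. [r8c9∈{6}] nothing but 6 survives at r8c9 ⇒ r8c9=6.
Step 34. [r4c5∈{8}] nothing but 8 survives at r4c5 ⇒ r4c5=8.
Step 35. [r5c1∈{7}] r5c1's peers cover all but 7 ⇒ r5c1=7.
Step 36. [r3c3∈{9}] r3c3's peers cover all but 9 ⇒ r3c3=9.
Step 37. [r6c2∈{1}] r6c2 has the single candidate 1, so r6c2=1.
Step 38. [r5c7∈{5}] r5c7 is down to just 5 ⇒ r5c7=5.
Step 39. [r4c6∈{6}] only 6 remains possible at r4c6, so r4c6=6.
Step 40. [r7c6∈{4}] nothing but 4 survives at r7c6 ⇒ r7c6=4.
Step 41. [r5c6∈{9}] nothing but 9 survives at r5c6 ⇒ r5c6=9.
Step 42. [r2c7∈{9}] nothing but 9 survives at r2c7 ⇒ r2c7=9.
Step 43. [r2c8∈{7}] r2c8 has the single candidate 7, so r2c8=7.
Step 44. [r3c6∈{5}] r3c6 has the single candidate 5 ⇒ r3c6=5.
Step 45. [r8c1∈{3}] r8c1's peers cover all but 3, so r8c1=3.
Step 46. [r2c9∈{4}] only 4 remains possible at r2c9. So r2c9=4.
Step 47. [r2c4∈{2}] r2c4 has the single candidate 2, so r2c4=2.
Step 48. [r9c4∈{7}] r9c4 is down to just 7. So r9c4=7.
Step 49. [r5c4∈{1}] r5c4 is down to just 1. So r5c4=1.

Answer: 4 8 2 9 7 3 6 5 1 / 5 3 1 2 6 8 9 7 4 / 6 7 9 4 1 5 8 3 2 / 9 4 3 5 8 6 2 1 7 / 7 2 6 1 4 9 5 8 3 / 8 1 5 3 2 7 4 6 9 / 2 5 7 6 3 4 1 9 8 / 3 9 4 8 5 1 7 2 6 / 1 6 8 7 9 2 3 4 5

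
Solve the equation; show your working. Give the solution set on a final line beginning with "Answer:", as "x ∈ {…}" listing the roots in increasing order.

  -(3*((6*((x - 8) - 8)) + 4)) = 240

Step 1. [-(3*((6*((x - 8) - 8)) + 4)) = 240] flip signs both sides. So neg: 3*((6*((x - 8) - 8)) + 4) = -240.
Step 2. [3*((6*((x - 8) - 8)) + 4) = -240] divide by the outer 3, so div: (6*((x - 8) - 8)) + 4 = -80.
Step 3. [(6*((x - 8) - 8)) + 4 = -80] the outer +4 inverts by subtracting 4. So sub: 6*((x - 8) - 8) = -84.
Step 4. [6*((x - 8) - 8) = -84] divide by the outer 6. So div: (x - 8) - 8 = -14.
Step 5. [(x - 8) - 8 = -14] -8 is outermost — add 8 both sides. So sub: x - 8 = -6.
Step 6. [x - 8 = -6] peel the -8: add 8 from each side, so sub: x = 2.

Answer: x ∈ {2}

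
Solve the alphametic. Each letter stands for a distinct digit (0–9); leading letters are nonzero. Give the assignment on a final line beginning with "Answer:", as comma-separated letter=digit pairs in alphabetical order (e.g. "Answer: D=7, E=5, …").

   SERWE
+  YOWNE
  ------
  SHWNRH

Step 1. [col 1: E + E ≡ H (mod 10)] no forcing yet in column 1 (carry-in 0); E=5 is free and consistent — try it, so E=5.
Step 2. [S] the sum has 6 digits but both addends have 5; that extra leading digit S is the final carry, namely 1. So S=1.
Step 3. [col 1: E + E ≡ H (mod 10)] in column 1 we have E+E≡H with carry-in 0; given E=5 and digits 1,5 already taken and all letters distinct, that pins H to 0, so H=0.
Step 4. [col 2: W + N ≡ R (mod 10)] several values work for R in column 2 (W + N ≡ R (mod 10), carry-in 1); try R=2. So R=2.
Step 5. [col 2: W + N ≡ R (mod 10)] column 2 (W + N ≡ R (mod 10), carry-in 1) doesn't pin N yet; pick N=7 and continue, so N=7.
Step 6. [col 2: W + N ≡ R (mod 10)] in column 2 we have W+N≡R with carry-in 1; given N=7, R=2 and digits 0,1,2,5,7 already taken and all letters distinct, that pins W to 4, so W=4.
Step 7. [col 4: E + O ≡ W (mod 10)] column 4 reads E+O+carry(0)=W with E=5, W=4; with digits 0,1,2,4,5,7 already taken and all letters distinct, the only value for O is 9. So O=9.
Step 8. [col 5: S + Y ≡ H (mod 10)] in column 5 we have S+Y≡H with carry-in 1; given S=1, H=0 and digits 0,1,2,4,5,7,9 already taken and all letters distinct, that pins Y to 8 ⇒ Y=8.

Answer: E=5, H=0, N=7, O=9, R=2, S=1, W=4, Y=8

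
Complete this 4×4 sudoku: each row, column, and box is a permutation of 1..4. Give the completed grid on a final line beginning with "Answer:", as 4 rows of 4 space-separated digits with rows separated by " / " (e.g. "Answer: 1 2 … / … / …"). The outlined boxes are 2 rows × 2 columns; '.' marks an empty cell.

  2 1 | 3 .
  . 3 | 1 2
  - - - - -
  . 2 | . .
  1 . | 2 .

Step 1. [r3c3∈{4}] r3c3's peers cover all but 4 ⇒ r3c3=4.
Step 2. [r3c1∈{3}] only 3 remains possible at r3c1, so r3c1=3.
Step 3. [r1c4∈{4}] r1c4 is down to just 4. So r1c4=4.
Step 4. [r3c4∈{1}] nothing but 1 survives at r3c4. So r3c4=1.
Step 5. [r2c1∈{4}] nothing but 4 survives at r2c1 ⇒ r2c1=4.
Step 6. [r4c4∈{3}] nothing but 3 survives at r4c4 ⇒ r4c4=3.
Step 7. [r4c2∈{4}] r4c2 is down to just 4 ⇒ r4c2=4.

Answer: 2 1 3 4 / 4 3 1 2 / 3 2 4 1 / 1 4 2 3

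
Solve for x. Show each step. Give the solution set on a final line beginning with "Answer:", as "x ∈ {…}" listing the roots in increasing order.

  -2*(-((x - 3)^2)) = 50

Step 1. [-2*(-((x - 3)^2)) = 50] divide by the outer -2, so div: -((x - 3)^2) = -25.
Step 2. [-((x - 3)^2) = -25] flip signs both sides. So neg: (x - 3)^2 = 25.
Step 3. [(x - 3)^2 = 25] √ both sides: 25 ≥ 0 gives two branches ⇒ sqrt: x - 3 = 5 or -5.
Step 4. [x - 3 = 5 or -5] the outer -3 inverts by adding 3, so sub: x = 8 or -2.

Answer: x ∈ {-2, 8}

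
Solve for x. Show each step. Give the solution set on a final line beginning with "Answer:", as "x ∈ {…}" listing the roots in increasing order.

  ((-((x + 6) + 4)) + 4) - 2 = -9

Step 1. [((-((x + 6) + 4)) + 4) - 2 = -9] 2 comes off first (add 2) ⇒ sub: (-((x + 6) + 4)) + 4 = -7.
Step 2. [(-((x + 6) + 4)) + 4 = -7] the outer +4 inverts by subtracting 4 ⇒ sub: -((x + 6) + 4) = -11.
Step 3. [-((x + 6) + 4) = -11] leading − — multiply by −1, so neg: (x + 6) + 4 = 11.
Step 4. [(x + 6) + 4 = 11] 4 comes off first (subtract 4). So sub: x + 6 = 7.
Step 5. [x + 6 = 7] peel the +6: subtract 6 from each side, so sub: x = 1.

Answer: x ∈ {1}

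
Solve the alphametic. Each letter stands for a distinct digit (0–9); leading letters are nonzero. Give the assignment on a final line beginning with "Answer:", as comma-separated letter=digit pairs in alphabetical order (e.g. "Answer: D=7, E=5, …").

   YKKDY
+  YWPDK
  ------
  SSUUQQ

Step 1. [col 1: Y + K ≡ Q (mod 10)] Q=8 is one option consistent with column 1 (Y + K ≡ Q (mod 10), carry-in 0) — take it, so Q=8.
Step 2. [S] S is the leading digit of a 6-digit sum of two 5-digit numbers; the final carry is exactly 1. So S=1.
Step 3. [col 1: Y + K ≡ Q (mod 10)] no forcing yet in column 1 (carry-in 0); K=3 is free and consistent — try it, so K=3.
Step 4. [col 1: Y + K ≡ Q (mod 10)] column 1 reads Y+K+carry(0)=Q with K=3, Q=8; with digits 1,3,8 already taken and all letters distinct, the only value for Y is 5. So Y=5.
Step 5. [col 2: D + D ≡ Q (mod 10)] D=4 is one option consistent with column 2 (D + D ≡ Q (mod 10), carry-in 0) — take it. So D=4.
Step 6. [col 3: K + P ≡ U (mod 10)] several values work for P in column 3 (K + P ≡ U (mod 10), carry-in 0); try P=7. So P=7.
Step 7. [col 3: K + P ≡ U (mod 10)] in column 3 we have K+P≡U with carry-in 0; given K=3, P=7 and digits 1,3,4,5,7,8 already taken and all letters distinct, that pins U to 0, so U=0.
Step 8. [col 4: K + W ≡ U (mod 10)] in column 4 we have K+W≡U with carry-in 1; given K=3, U=0 and digits 0,1,3,4,5,7,8 already taken and all letters distinct, that pins W to 6, so W=6.

Answer: D=4, K=3, P=7, Q=8, S=1, U=0, W=6, Y=5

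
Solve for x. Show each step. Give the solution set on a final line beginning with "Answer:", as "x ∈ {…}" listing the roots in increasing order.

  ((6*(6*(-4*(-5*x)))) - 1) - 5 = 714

Step 1. [((6*(6*(-4*(-5*x)))) - 1) - 5 = 714] peel the -5: add 5 from each side ⇒ sub: (6*(6*(-4*(-5*x)))) - 1 = 719.
Step 2. [(6*(6*(-4*(-5*x)))) - 1 = 719] the outer -1 inverts by adding 1 ⇒ sub: 6*(6*(-4*(-5*x))) = 720.
Step 3. [6*(6*(-4*(-5*x))) = 720] leading coefficient 6: divide by 6. So div: 6*(-4*(-5*x)) = 120.
Step 4. [6*(-4*(-5*x)) = 120] LHS = 6·(…); ÷6 both sides, so div: -4*(-5*x) = 20.
Step 5. [-4*(-5*x) = 20] divide by the outer -4 ⇒ div: -5*x = -5.
Step 6. [-5*x = -5] -5·(inner) — divide through by -5, so div: x = 1.

Answer: x ∈ {1}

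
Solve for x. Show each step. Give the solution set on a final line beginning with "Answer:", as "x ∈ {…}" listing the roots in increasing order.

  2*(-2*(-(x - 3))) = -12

Step 1. [2*(-2*(-(x - 3))) = -12] leading coefficient 2: divide by 2, so div: -2*(-(x - 3)) = -6.
Step 2. [-2*(-(x - 3)) = -6] -2 out front; divide by -2. So div: -(x - 3) = 3.
Step 3. [-(x - 3) = 3] leading − — multiply by −1. So neg: x - 3 = -3.
Step 4. [x - 3 = -3] peel the -3: add 3 from each side. So sub: x = 0.

Answer: x ∈ {0}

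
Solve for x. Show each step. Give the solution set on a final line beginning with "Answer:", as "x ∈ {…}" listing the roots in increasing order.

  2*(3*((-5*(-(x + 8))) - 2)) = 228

Step 1. [2*(3*((-5*(-(x + 8))) - 2)) = 228] 2 out front; divide by 2, so div: 3*((-5*(-(x + 8))) - 2) = 114.
Step 2. [3*((-5*(-(x + 8))) - 2) = 114] divide by the outer 3, so div: (-5*(-(x + 8))) - 2 = 38.
Step 3. [(-5*(-(x + 8))) - 2 = 38] 2 comes off first (add 2), so sub: -5*(-(x + 8)) = 40.
Step 4. [-5*(-(x + 8)) = 40] -5 out front; divide by -5 ⇒ div: -(x + 8) = -8.
Step 5. [-(x + 8) = -8] flip signs both sides ⇒ neg: x + 8 = 8.
Step 6. [x + 8 = 8] the outer +8 inverts by subtracting 8. So sub: x = 0.

Answer: x ∈ {0}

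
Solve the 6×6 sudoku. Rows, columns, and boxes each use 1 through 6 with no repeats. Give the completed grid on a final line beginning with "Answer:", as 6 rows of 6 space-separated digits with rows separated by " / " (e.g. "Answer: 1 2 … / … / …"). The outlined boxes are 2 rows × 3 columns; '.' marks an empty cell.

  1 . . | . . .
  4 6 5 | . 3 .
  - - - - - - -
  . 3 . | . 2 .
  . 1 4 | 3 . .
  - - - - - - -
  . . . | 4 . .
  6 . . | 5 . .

Step 1. [r1c2∈{2}] r1c2's peers cover all but 2 ⇒ r1c2=2.
Step 2. [r5c1∈{2,3,5}] in col 1, 3 fits only at r5c1, so r5c1=3.
Step 3. [r6c5∈{1}] nothing but 1 survives at r6c5. So r6c5=1.
Step 4. [r3c6∈{1,4,5,6}] row 3 places 4 nowhere but r3c6, so r3c6=4.
Step 5. [r5c5∈{6}] r5c5 has the single candidate 6, so r5c5=6.
Step 6. [r5c6∈{2}] r5c6 is down to just 2, so r5c6=2.
Step 7. [r4c5∈{5}] r4c5 is down to just 5. So r4c5=5.
Step 8. [r3c4∈{1,6}] 1 has one home in row 3: r3c4. So r3c4=1.
Step 9. [r4c6∈{6}] r4c6's peers cover all but 6 ⇒ r4c6=6.
Step 10. [r1c6∈{5}] r1c6 is down to just 5, so r1c6=5.
Step 11. [r5c3∈{1}] nothing but 1 survives at r5c3 ⇒ r5c3=1.
Step 12. [r6c2∈{4}] r6c2 is down to just 4 ⇒ r6c2=4.
Step 13. [r1c4∈{6}] r1c4 is down to just 6. So r1c4=6.
Step 14. [r2c6∈{1}] r2c6's peers cover all but 1 ⇒ r2c6=1.
Step 15. [r3c1∈{5}] only 5 remains possible at r3c1. So r3c1=5.
Step 16. [r1c5∈{4}] nothing but 4 survives at r1c5. So r1c5=4.
Step 17. [r2c4∈{2}] nothing but 2 survives at r2c4 ⇒ r2c4=2.
Step 18. [r4c1∈{2}] r4c1's peers cover all but 2, so r4c1=2.
Step 19. [r1c3∈{3}] only 3 remains possible at r1c3 ⇒ r1c3=3.
Step 20. [r3c3∈{6}] r3c3's peers cover all but 6. So r3c3=6.
Step 21. [r5c2∈{5}] nothing but 5 survives at r5c2 ⇒ r5c2=5.
Step 22. [r6c6∈{3}] r6c6 is down to just 3, so r6c6=3.
Step 23. [r6c3∈{2}] only 2 remains possible at r6c3, so r6c3=2.

Answer: 1 2 3 6 4 5 / 4 6 5 2 3 1 / 5 3 6 1 2 4 / 2 1 4 3 5 6 / 3 5 1 4 6 2 / 6 4 2 5 1 3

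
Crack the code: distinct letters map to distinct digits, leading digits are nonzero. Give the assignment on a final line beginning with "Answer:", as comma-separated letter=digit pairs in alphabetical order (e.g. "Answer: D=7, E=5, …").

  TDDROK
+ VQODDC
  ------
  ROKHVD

Step 1. [col 1: K + C ≡ D (mod 10)] no forcing yet in column 1 (carry-in 0); D=5 is free and consistent — try it, so D=5.
Step 2. [col 1: K + C ≡ D (mod 10)] C=3 is one option consistent with column 1 (K + C ≡ D (mod 10), carry-in 0) — take it. So C=3.
Step 3. [col 1: K + C ≡ D (mod 10)] from column 1 (C=3, D=5, carry-in 0, digits 3,5 already taken and all letters distinct): K must equal 2. So K=2.
Step 4. [col 2: O + D ≡ V (mod 10)] no forcing yet in column 2 (carry-in 0); O=6 is free and consistent — try it ⇒ O=6.
Step 5. [col 2: O + D ≡ V (mod 10)] in column 2 we have O+D≡V with carry-in 0; given O=6, D=5 and digits 2,3,5,6 already taken and all letters distinct, that pins V to 1, so V=1.
Step 6. [col 3: R + D ≡ H (mod 10)] several values work for H in column 3 (R + D ≡ H (mod 10), carry-in 1); try H=4. So H=4.
Step 7. [col 3: R + D ≡ H (mod 10)] column 3 reads R+D+carry(1)=H with D=5, H=4; with digits 1,2,3,4,5,6 already taken and all letters distinct, the only value for R is 8 ⇒ R=8.
Step 8. [col 5: D + Q ≡ O (mod 10)] from column 5 (D=5, O=6, carry-in 1, digits 1,2,3,4,5,6,8 already taken and all letters distinct): Q must equal 0, so Q=0.
Step 9. [col 6: T + V ≡ R (mod 10)] in column 6 we have T+V≡R with carry-in 0; given V=1, R=8 and digits 0,1,2,3,4,5,6,8 already taken and all letters distinct, that pins T to 7. So T=7.

Answer: C=3, D=5, H=4, K=2, O=6, Q=0, R=8, T=7, V=1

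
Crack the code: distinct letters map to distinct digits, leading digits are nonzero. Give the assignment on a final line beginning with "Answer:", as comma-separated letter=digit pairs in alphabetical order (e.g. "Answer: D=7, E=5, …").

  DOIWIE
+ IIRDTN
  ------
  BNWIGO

Step 1. [col 1: E + N ≡ O (mod 10)] column 1 (E + N ≡ O (mod 10), carry-in 0) doesn't pin N yet; pick N=4 and continue ⇒ N=4.
Step 2. [col 1: E + N ≡ O (mod 10)] several values work for E in column 1 (E + N ≡ O (mod 10), carry-in 0); try E=2 ⇒ E=2.
Step 3. [col 1: E + N ≡ O (mod 10)] column 1 reads E+N+carry(0)=O with E=2, N=4; with digits 2,4 already taken and all letters distinct, the only value for O is 6 ⇒ O=6.
Step 4. [col 2: I + T ≡ G (mod 10)] column 2 (I + T ≡ G (mod 10), carry-in 0) doesn't pin G yet; pick G=0 and continue ⇒ G=0.
Step 5. [col 2: I + T ≡ G (mod 10)] column 2 (I + T ≡ G (mod 10), carry-in 0) doesn't pin I yet; pick I=7 and continue ⇒ I=7.
Step 6. [col 2: I + T ≡ G (mod 10)] column 2 reads I+T+carry(0)=G with I=7, G=0; with digits 0,2,4,6,7 already taken and all letters distinct, the only value for T is 3, so T=3.
Step 7. [col 3: W + D ≡ I (mod 10)] D=1 is one option consistent with column 3 (W + D ≡ I (mod 10), carry-in 1) — take it. So D=1.
Step 8. [col 3: W + D ≡ I (mod 10)] column 3 reads W+D+carry(1)=I with D=1, I=7; with digits 0,1,2,3,4,6,7 already taken and all letters distinct, the only value for W is 5 ⇒ W=5.
Step 9. [col 4: I + R ≡ W (mod 10)] column 4 reads I+R+carry(0)=W with I=7, W=5; with digits 0,1,2,3,4,5,6,7 already taken and all letters distinct, the only value for R is 8, so R=8.
Step 10. [col 6: D + I ≡ B (mod 10)] column 6 reads D+I+carry(1)=B with D=1, I=7; with digits 0,1,2,3,4,5,6,7,8 already taken and all letters distinct, the only value for B is 9. So B=9.

Answer: B=9, D=1, E=2, G=0, I=7, N=4, O=6, R=8, T=3, W=5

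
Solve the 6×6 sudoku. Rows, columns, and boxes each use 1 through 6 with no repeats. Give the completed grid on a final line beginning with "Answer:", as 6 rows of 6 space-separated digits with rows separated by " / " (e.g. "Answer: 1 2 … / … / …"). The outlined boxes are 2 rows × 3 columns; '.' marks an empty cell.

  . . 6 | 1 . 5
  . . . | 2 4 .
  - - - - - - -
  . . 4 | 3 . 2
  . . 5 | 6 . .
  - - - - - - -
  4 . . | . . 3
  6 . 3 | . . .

Step 1. [r4c5∈{1}] r4c5 has the single candidate 1, so r4c5=1.
Step 2. [r5c3∈{1,2}] 2 has one home in col 3: r5c3. So r5c3=2.
Step 3. [r5c4∈{5}] r5c4's peers cover all but 5, so r5c4=5.
Step 4. [r2c1∈{1,3,5}] in col 1, 5 fits only at r2c1, so r2c1=5.
Step 5. [r2c2∈{1,3}] in row 2, 3 fits only at r2c2 ⇒ r2c2=3.
Step 6. [r6c6∈{1,4}] r6c6 is the only open cell in col 6 admitting 1 ⇒ r6c6=1.
Step 7. [r4c2∈{2}] r4c2's peers cover all but 2. So r4c2=2.
Step 8. [r3c2∈{1,6}] across row 3, 6 lands solely at r3c2. So r3c2=6.
Step 9. [r6c4∈{4}] r6c4's peers cover all but 4 ⇒ r6c4=4.
Step 10. [r5c5∈{6}] r5c5's peers cover all but 6. So r5c5=6.
Step 11. [r5c2∈{1}] nothing but 1 survives at r5c2, so r5c2=1.
Step 12. [r2c3∈{1}] r2c3 has the single candidate 1. So r2c3=1.
Step 13. [r6c5∈{2}] nothing but 2 survives at r6c5, so r6c5=2.
Step 14. [r1c5∈{3}] r1c5 has the single candidate 3, so r1c5=3.
Step 15. [r1c2∈{4}] r1c2 is down to just 4 ⇒ r1c2=4.
Step 16. [r3c1∈{1}] r3c1 is down to just 1. So r3c1=1.
Step 17. [r4c6∈{4}] r4c6 is down to just 4 ⇒ r4c6=4.
Step 18. [r4c1∈{3}] r4c1's peers cover all but 3 ⇒ r4c1=3.
Step 19. [r6c2∈{5}] nothing but 5 survives at r6c2, so r6c2=5.
Step 20. [r2c6∈{6}] only 6 remains possible at r2c6, so r2c6=6.
Step 21. [r3c5∈{5}] only 5 remains possible at r3c5, so r3c5=5.
Step 22. [r1c1∈{2}] r1c1's peers cover all but 2, so r1c1=2.

Answer: 2 4 6 1 3 5 / 5 3 1 2 4 6 / 1 6 4 3 5 2 / 3 2 5 6 1 4 / 4 1 2 5 6 3 / 6 5 3 4 2 1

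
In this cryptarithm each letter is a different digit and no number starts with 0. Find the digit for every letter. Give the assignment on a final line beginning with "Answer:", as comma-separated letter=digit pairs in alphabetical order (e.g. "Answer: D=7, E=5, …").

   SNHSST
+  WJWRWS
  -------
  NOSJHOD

Step 1. [col 1: T + S ≡ D (mod 10)] column 1 (T + S ≡ D (mod 10), carry-in 0) doesn't pin T yet; pick T=4 and continue ⇒ T=4.
Step 2. [N] the sum has 7 digits but both addends have 6; that extra leading digit N is the final carry, namely 1. So N=1.
Step 3. [col 1: T + S ≡ D (mod 10)] no forcing yet in column 1 (carry-in 0); D=9 is free and consistent — try it, so D=9.
Step 4. [col 1: T + S ≡ D (mod 10)] column 1: given T=4, D=9, carry-in 0, and digits 1,4,9 already taken and all letters distinct, T+S≡D (mod 10) forces S=5 ⇒ S=5.
Step 5. [col 2: S + W ≡ O (mod 10)] W=7 is one option consistent with column 2 (S + W ≡ O (mod 10), carry-in 0) — take it. So W=7.
Step 6. [col 2: S + W ≡ O (mod 10)] from column 2 (S=5, W=7, carry-in 0, digits 1,4,5,7,9 already taken and all letters distinct): O must equal 2, so O=2.
Step 7. [col 3: S + R ≡ H (mod 10)] in column 3 we have S+R≡H with carry-in 1; given S=5 and digits 1,2,4,5,7,9 already taken and all letters distinct, that pins R to 0. So R=0.
Step 8. [col 3: S + R ≡ H (mod 10)] from column 3 (S=5, R=0, carry-in 1, digits 0,1,2,4,5,7,9 already taken and all letters distinct): H must equal 6. So H=6.
Step 9. [col 4: H + W ≡ J (mod 10)] in column 4 we have H+W≡J with carry-in 0; given H=6, W=7 and digits 0,1,2,4,5,6,7,9 already taken and all letters distinct, that pins J to 3, so J=3.

Answer: D=9, H=6, J=3, N=1, O=2, R=0, S=5, T=4, W=7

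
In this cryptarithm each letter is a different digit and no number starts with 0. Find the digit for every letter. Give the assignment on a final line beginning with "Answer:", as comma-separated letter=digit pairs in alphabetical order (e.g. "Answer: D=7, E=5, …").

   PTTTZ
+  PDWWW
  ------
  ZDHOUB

Step 1. [col 1: Z + W ≡ B (mod 10)] several values work for Z in column 1 (Z + W ≡ B (mod 10), carry-in 0); try Z=1. So Z=1.
Step 2. [col 1: Z + W ≡ B (mod 10)] several values work for B in column 1 (Z + W ≡ B (mod 10), carry-in 0); try B=9 ⇒ B=9.
Step 3. [col 1: Z + W ≡ B (mod 10)] in column 1 we have Z+W≡B with carry-in 0; given Z=1, B=9 and digits 1,9 already taken and all letters distinct, that pins W to 8. So W=8.
Step 4. [col 2: T + W ≡ U (mod 10)] no forcing yet in column 2 (carry-in 0); U=2 is free and consistent — try it, so U=2.
Step 5. [col 2: T + W ≡ U (mod 10)] in column 2 we have T+W≡U with carry-in 0; given W=8, U=2 and digits 1,2,8,9 already taken and all letters distinct, that pins T to 4. So T=4.
Step 6. [col 3: T + W ≡ O (mod 10)] in column 3 we have T+W≡O with carry-in 1; given T=4, W=8 and digits 1,2,4,8,9 already taken and all letters distinct, that pins O to 3, so O=3.
Step 7. [col 4: T + D ≡ H (mod 10)] no forcing yet in column 4 (carry-in 1); H=0 is free and consistent — try it. So H=0.
Step 8. [col 4: T + D ≡ H (mod 10)] column 4: given T=4, H=0, carry-in 1, and digits 0,1,2,3,4,8,9 already taken and all letters distinct, T+D≡H (mod 10) forces D=5 ⇒ D=5.
Step 9. [col 5: P + P ≡ D (mod 10)] in column 5 we have P+P≡D with carry-in 1; given D=5 and digits 0,1,2,3,4,5,8,9 already taken and all letters distinct, that pins P to 7 ⇒ P=7.

Answer: B=9, D=5, H=0, O=3, P=7, T=4, U=2, W=8, Z=1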